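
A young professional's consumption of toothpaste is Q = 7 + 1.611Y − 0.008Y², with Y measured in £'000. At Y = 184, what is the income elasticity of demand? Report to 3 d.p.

At Y = 184: Q = 32.5760.
dQ/dY = 1.611 − 0.016Y = -1.33300.
η = (dQ/dY)·(Y/Q) = -1.33300 × (184/32.5760) = -7.529.

-7.529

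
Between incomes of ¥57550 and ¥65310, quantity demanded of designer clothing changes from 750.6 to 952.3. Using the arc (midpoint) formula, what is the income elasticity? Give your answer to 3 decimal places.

1.875

ΔQ = 952.3 − 750.6 = 201.7; midpoint Q̄ = (750.6 + 952.3)/2 = 851.45.
ΔI = 65310 − 57550 = 7760; midpoint Ī = (57550 + 65310)/2 = 61430.
η = (ΔQ/Q̄) ÷ (ΔI/Ī) = (201.7/851.45) ÷ (7760/61430) = 1.875.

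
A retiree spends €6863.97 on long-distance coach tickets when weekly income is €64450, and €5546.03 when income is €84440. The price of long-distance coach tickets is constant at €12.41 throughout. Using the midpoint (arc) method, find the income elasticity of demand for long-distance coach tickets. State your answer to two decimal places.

-0.79

With a constant price, Q₁ = 6863.97/12.41 = 553.100 and Q₂ = 5546.03/12.41 = 446.900 (equivalently, work directly with expenditure since P cancels).
Midpoint %ΔQ = (5546.03 − 6863.97)/6205.00 = -0.21240; midpoint %ΔI = (84440 − 64450)/74445 = 0.26852.
η = -0.21240 / 0.26852 = -0.79.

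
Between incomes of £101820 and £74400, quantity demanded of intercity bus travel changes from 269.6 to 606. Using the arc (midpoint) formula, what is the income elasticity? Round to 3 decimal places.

ΔQ = 606 − 269.6 = 336.4; midpoint Q̄ = (269.6 + 606)/2 = 437.8.
ΔI = 74400 − 101820 = -27420; midpoint Ī = (101820 + 74400)/2 = 88110.
η = (ΔQ/Q̄) ÷ (ΔI/Ī) = (336.4/437.8) ÷ (-27420/88110) = -2.469.

-2.469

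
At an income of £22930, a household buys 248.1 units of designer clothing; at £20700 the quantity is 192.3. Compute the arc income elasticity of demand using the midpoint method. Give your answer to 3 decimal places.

ΔQ = 192.3 − 248.1 = -55.8; midpoint Q̄ = (248.1 + 192.3)/2 = 220.2.
ΔI = 20700 − 22930 = -2230; midpoint Ī = (22930 + 20700)/2 = 21815.
η = (ΔQ/Q̄) ÷ (ΔI/Ī) = (-55.8/220.2) ÷ (-2230/21815) = 2.479.

2.479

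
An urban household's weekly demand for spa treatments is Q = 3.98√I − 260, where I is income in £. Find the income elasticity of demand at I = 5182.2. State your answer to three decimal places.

At I = 5182.2: Q = 26.510.
dQ/dI = 3.98/(2√I) = 0.0276437 at this income.
η = (dQ/dI)·(I/Q) = 0.0276437 × (5182.2/26.510) = 5.404.

5.404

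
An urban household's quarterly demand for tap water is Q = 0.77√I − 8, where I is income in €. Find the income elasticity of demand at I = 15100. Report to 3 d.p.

0.546

At I = 15100: Q = 86.619.
dQ/dI = 0.77/(2√I) = 0.00313309 at this income.
η = (dQ/dI)·(I/Q) = 0.00313309 × (15100/86.619) = 0.546.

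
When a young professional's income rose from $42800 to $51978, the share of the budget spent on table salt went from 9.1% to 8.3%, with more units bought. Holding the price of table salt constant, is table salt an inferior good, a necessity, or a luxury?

Quantity rises but the budget share falls as income rises, so 0 < η < 1.

necessity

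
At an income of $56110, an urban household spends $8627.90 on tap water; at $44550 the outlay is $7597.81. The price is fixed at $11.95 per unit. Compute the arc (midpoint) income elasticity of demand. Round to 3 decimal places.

0.553

With a constant price, Q₁ = 8627.90/11.95 = 722.000 and Q₂ = 7597.81/11.95 = 635.800 (equivalently, work directly with expenditure since P cancels).
Midpoint %ΔQ = (7597.81 − 8627.90)/8112.86 = -0.12697; midpoint %ΔI = (44550 − 56110)/50330 = -0.22968.
η = -0.12697 / -0.22968 = 0.553.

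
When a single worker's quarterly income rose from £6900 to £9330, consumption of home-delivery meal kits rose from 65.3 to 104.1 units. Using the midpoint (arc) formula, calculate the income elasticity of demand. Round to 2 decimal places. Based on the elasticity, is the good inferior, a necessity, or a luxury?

1.53 (luxury)

ΔQ = 104.1 − 65.3 = 38.8; midpoint Q̄ = (65.3 + 104.1)/2 = 84.7.
ΔI = 9330 − 6900 = 2430; midpoint Ī = (6900 + 9330)/2 = 8115.
η = (ΔQ/Q̄) ÷ (ΔI/Ī) = (38.8/84.7) ÷ (2430/8115) = 1.53.
η > 1 ⇒ luxury.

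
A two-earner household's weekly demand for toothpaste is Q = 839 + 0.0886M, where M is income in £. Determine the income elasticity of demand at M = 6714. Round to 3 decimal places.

At M = 6714: Q = 1433.860.
dQ/dM = 0.0886.
η = (dQ/dM)·(M/Q) = 0.0886 × (6714/1433.860) = 0.415.

0.415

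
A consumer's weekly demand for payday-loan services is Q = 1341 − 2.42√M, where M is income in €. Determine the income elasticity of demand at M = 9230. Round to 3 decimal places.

At M = 9230: Q = 1108.504.
dQ/dM = -2.42/(2√M) = -0.0125946 at this income.
η = (dQ/dM)·(M/Q) = -0.0125946 × (9230/1108.504) = -0.105.

-0.105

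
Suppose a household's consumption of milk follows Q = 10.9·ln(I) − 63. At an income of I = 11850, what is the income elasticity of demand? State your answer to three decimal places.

At I = 11850: Q = 39.243.
dQ/dI = 10.9/I = 0.000919831 at this income.
η = (dQ/dI)·(I/Q) = 0.000919831 × (11850/39.243) = 0.278.

0.278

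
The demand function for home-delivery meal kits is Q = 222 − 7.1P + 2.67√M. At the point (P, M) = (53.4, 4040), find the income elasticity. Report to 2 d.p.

6.75

At P = 53.4, M = 4040: Q = 12.568.
Holding P constant, ∂Q/∂M = 2.67/(2√M) = 0.0210034.
η_M = (∂Q/∂M)·(M/Q) = 0.0210034 × (4040/12.568) = 6.75.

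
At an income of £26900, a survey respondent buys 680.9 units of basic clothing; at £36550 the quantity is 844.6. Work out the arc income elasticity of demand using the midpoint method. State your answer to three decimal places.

0.706

ΔQ = 844.6 − 680.9 = 163.7; midpoint Q̄ = (680.9 + 844.6)/2 = 762.75.
ΔI = 36550 − 26900 = 9650; midpoint Ī = (26900 + 36550)/2 = 31725.
η = (ΔQ/Q̄) ÷ (ΔI/Ī) = (163.7/762.75) ÷ (9650/31725) = 0.706.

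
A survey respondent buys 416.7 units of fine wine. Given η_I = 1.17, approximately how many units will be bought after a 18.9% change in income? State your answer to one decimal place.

%ΔQ ≈ η × %ΔI = 1.17 × 18.9% = 22.113%.
New Q ≈ 416.7 × (1 + 0.22113) = 508.8.

508.8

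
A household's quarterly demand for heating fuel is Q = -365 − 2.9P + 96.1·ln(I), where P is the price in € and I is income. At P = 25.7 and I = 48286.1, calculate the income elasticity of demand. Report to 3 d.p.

At P = 25.7, I = 48286.1: Q = 596.899.
Holding P constant, ∂Q/∂I = 96.1/I = 0.00199022.
η_I = (∂Q/∂I)·(I/Q) = 0.00199022 × (48286.1/596.899) = 0.161.

0.161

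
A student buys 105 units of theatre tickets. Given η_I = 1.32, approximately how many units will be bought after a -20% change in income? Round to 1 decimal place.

%ΔQ ≈ η × %ΔI = 1.32 × (-20%) = -26.4%.
New Q ≈ 105 × (1 − 0.264) = 77.3.

77.3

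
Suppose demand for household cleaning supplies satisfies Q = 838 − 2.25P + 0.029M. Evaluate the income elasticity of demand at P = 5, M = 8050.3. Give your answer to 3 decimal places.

0.220

At P = 5, M = 8050.3: Q = 1060.209.
Holding P constant, ∂Q/∂M = 0.029.
η_M = (∂Q/∂M)·(M/Q) = 0.029 × (8050.3/1060.209) = 0.220.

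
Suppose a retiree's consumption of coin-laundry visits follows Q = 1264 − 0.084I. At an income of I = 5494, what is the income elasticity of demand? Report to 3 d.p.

-0.575

At I = 5494: Q = 802.504.
dQ/dI = −0.084.
η = (dQ/dI)·(I/Q) = -0.084 × (5494/802.504) = -0.575.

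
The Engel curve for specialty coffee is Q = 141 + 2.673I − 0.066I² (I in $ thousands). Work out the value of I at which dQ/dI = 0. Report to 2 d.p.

20.25

dQ/dI = 2.673 − 0.132I.
The good is inferior where dQ/dI < 0. Setting dQ/dI = 0 gives I = 2.673 / 0.132 = 20.25.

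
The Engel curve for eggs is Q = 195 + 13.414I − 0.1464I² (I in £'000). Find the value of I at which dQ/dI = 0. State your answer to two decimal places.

dQ/dI = 13.414 − 0.2928I.
The good is inferior where dQ/dI < 0. Setting dQ/dI = 0 gives I = 13.414 / 0.2928 = 45.81.

45.81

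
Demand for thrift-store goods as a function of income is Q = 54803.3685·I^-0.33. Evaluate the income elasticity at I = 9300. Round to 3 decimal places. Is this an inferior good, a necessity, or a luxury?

For Q = A·I^β the income elasticity is constant and equal to β.
Here β = -0.33, so η = -0.330.
Since η < 0, the good is an inferior good.

-0.330 (inferior good)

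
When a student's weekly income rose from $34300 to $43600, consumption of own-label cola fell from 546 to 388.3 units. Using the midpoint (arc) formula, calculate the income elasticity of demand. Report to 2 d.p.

-1.41

ΔQ = 388.3 − 546 = -157.7; midpoint Q̄ = (546 + 388.3)/2 = 467.15.
ΔI = 43600 − 34300 = 9300; midpoint Ī = (34300 + 43600)/2 = 38950.
η = (ΔQ/Q̄) ÷ (ΔI/Ī) = (-157.7/467.15) ÷ (9300/38950) = -1.41.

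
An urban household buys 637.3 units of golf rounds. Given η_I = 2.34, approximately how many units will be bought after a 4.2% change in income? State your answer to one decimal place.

%ΔQ ≈ η × %ΔI = 2.34 × 4.2% = 9.828%.
New Q ≈ 637.3 × (1 + 0.09828) = 699.9.

699.9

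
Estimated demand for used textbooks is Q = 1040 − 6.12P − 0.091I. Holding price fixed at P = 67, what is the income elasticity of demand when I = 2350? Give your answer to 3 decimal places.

-0.514

At P = 67, I = 2350: Q = 416.110.
Holding P constant, ∂Q/∂I = −0.091.
η_I = (∂Q/∂I)·(I/Q) = -0.091 × (2350/416.110) = -0.514.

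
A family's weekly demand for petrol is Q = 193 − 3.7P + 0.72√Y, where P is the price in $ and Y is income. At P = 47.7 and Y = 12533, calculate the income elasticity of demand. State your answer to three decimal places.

At P = 47.7, Y = 12533: Q = 97.115.
Holding P constant, ∂Q/∂Y = 0.72/(2√Y) = 0.0032157.
η_Y = (∂Q/∂Y)·(Y/Q) = 0.0032157 × (12533/97.115) = 0.415.

0.415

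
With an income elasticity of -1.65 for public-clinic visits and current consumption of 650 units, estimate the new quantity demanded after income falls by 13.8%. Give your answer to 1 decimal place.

798.0

%ΔQ ≈ η × %ΔI = -1.65 × (-13.8%) = 22.77%.
New Q ≈ 650 × (1 + 0.2277) = 798.0.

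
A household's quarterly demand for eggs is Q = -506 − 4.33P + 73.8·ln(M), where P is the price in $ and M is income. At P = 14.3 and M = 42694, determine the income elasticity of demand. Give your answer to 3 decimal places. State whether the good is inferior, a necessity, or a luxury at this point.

0.337 (necessity)

At P = 14.3, M = 42694: Q = 218.923.
Holding P constant, ∂Q/∂M = 73.8/M = 0.00172858.
η_M = (∂Q/∂M)·(M/Q) = 0.00172858 × (42694/218.923) = 0.337.
Since 0 < η < 1, this is a necessity.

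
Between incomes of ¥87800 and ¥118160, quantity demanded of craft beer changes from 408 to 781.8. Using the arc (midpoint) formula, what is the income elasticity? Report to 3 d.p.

2.131

ΔQ = 781.8 − 408 = 373.8; midpoint Q̄ = (408 + 781.8)/2 = 594.9.
ΔI = 118160 − 87800 = 30360; midpoint Ī = (87800 + 118160)/2 = 102980.
η = (ΔQ/Q̄) ÷ (ΔI/Ī) = (373.8/594.9) ÷ (30360/102980) = 2.131.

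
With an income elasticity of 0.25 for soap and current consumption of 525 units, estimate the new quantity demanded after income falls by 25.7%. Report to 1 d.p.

%ΔQ ≈ η × %ΔI = 0.25 × (-25.7%) = -6.425%.
New Q ≈ 525 × (1 − 0.06425) = 491.3.

491.3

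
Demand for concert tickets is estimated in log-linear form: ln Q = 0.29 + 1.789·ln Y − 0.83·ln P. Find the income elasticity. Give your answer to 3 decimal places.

1.789

In a log-linear demand, the coefficient on ln Y is the income elasticity.
So η = 1.789.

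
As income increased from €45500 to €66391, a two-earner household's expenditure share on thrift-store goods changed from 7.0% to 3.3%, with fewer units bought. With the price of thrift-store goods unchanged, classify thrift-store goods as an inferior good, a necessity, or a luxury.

Quantity demanded falls as income rises, so η < 0.

inferior good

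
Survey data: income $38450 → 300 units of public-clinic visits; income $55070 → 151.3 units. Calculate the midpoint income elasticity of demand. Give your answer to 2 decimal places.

-1.85

ΔQ = 151.3 − 300 = -148.7; midpoint Q̄ = (300 + 151.3)/2 = 225.65.
ΔI = 55070 − 38450 = 16620; midpoint Ī = (38450 + 55070)/2 = 46760.
η = (ΔQ/Q̄) ÷ (ΔI/Ī) = (-148.7/225.65) ÷ (16620/46760) = -1.85.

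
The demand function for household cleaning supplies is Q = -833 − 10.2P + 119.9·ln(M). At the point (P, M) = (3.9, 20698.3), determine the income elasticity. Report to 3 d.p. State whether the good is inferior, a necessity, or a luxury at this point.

0.376 (necessity)

At P = 3.9, M = 20698.3: Q = 318.763.
Holding P constant, ∂Q/∂M = 119.9/M = 0.00579275.
η_M = (∂Q/∂M)·(M/Q) = 0.00579275 × (20698.3/318.763) = 0.376.
Since 0 < η < 1, this is a necessity.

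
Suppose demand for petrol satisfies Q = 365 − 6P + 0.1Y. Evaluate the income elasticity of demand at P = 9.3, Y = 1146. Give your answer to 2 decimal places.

0.27

At P = 9.3, Y = 1146: Q = 423.800.
Holding P constant, ∂Q/∂Y = 0.1.
η_Y = (∂Q/∂Y)·(Y/Q) = 0.1 × (1146/423.800) = 0.27.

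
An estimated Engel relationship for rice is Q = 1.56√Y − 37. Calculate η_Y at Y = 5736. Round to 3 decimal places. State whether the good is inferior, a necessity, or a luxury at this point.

At Y = 5736: Q = 81.149.
dQ/dY = 1.56/(2√Y) = 0.0102989 at this income.
η = (dQ/dY)·(Y/Q) = 0.0102989 × (5736/81.149) = 0.728.
Since 0 < η < 1, the good is a necessity.

0.728 (necessity)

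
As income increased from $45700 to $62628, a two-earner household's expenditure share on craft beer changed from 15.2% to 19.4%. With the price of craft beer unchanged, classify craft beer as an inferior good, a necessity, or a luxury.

luxury

The budget share rises as income rises, so η > 1.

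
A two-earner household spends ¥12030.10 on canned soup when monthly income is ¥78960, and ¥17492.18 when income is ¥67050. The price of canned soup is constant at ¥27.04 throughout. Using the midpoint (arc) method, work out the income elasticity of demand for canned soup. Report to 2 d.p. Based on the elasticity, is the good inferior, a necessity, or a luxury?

With a constant price, Q₁ = 12030.10/27.04 = 444.900 and Q₂ = 17492.18/27.04 = 646.900 (equivalently, work directly with expenditure since P cancels).
Midpoint %ΔQ = (17492.18 − 12030.10)/14761.14 = 0.37003; midpoint %ΔI = (67050 − 78960)/73005 = -0.16314.
η = 0.37003 / -0.16314 = -2.27.
η < 0 ⇒ inferior good.

-2.27 (inferior good)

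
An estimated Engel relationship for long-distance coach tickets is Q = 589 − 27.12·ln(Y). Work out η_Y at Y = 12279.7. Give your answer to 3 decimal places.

-0.081

At Y = 12279.7: Q = 333.646.
dQ/dY = -27.12/Y = -0.00220852 at this income.
η = (dQ/dY)·(Y/Q) = -0.00220852 × (12279.7/333.646) = -0.081.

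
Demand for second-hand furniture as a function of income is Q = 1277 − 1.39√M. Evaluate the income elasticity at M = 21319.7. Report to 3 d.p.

-0.094

At M = 21319.7: Q = 1074.042.
dQ/dM = -1.39/(2√M) = -0.00475986 at this income.
η = (dQ/dM)·(M/Q) = -0.00475986 × (21319.7/1074.042) = -0.094.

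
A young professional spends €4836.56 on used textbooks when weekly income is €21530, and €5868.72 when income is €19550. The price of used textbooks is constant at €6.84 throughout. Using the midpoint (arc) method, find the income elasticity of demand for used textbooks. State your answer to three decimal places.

With a constant price, Q₁ = 4836.56/6.84 = 707.099 and Q₂ = 5868.72/6.84 = 858.000 (equivalently, work directly with expenditure since P cancels).
Midpoint %ΔQ = (5868.72 − 4836.56)/5352.64 = 0.19283; midpoint %ΔI = (19550 − 21530)/20540 = -0.09640.
η = 0.19283 / -0.09640 = -2.000.

-2.000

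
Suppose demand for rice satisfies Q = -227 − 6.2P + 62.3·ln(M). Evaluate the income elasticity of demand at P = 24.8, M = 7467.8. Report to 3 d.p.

0.356

At P = 24.8, M = 7467.8: Q = 174.854.
Holding P constant, ∂Q/∂M = 62.3/M = 0.00834248.
η_M = (∂Q/∂M)·(M/Q) = 0.00834248 × (7467.8/174.854) = 0.356.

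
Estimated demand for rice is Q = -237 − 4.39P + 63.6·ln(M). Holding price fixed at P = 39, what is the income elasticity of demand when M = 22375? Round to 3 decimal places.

0.278

At P = 39, M = 22375: Q = 228.788.
Holding P constant, ∂Q/∂M = 63.6/M = 0.00284246.
η_M = (∂Q/∂M)·(M/Q) = 0.00284246 × (22375/228.788) = 0.278.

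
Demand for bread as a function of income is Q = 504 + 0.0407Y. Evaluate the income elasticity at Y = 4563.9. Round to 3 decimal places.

0.269

At Y = 4563.9: Q = 689.751.
dQ/dY = 0.0407.
η = (dQ/dY)·(Y/Q) = 0.0407 × (4563.9/689.751) = 0.269.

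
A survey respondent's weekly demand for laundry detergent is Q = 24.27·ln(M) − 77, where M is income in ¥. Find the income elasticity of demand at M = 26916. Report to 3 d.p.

0.142

At M = 26916: Q = 170.566.
dQ/dM = 24.27/M = 0.000901694 at this income.
η = (dQ/dM)·(M/Q) = 0.000901694 × (26916/170.566) = 0.142.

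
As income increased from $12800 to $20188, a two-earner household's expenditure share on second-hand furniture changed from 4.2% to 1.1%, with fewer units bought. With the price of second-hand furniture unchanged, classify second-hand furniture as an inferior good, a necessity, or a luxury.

Quantity demanded falls as income rises, so η < 0.

inferior good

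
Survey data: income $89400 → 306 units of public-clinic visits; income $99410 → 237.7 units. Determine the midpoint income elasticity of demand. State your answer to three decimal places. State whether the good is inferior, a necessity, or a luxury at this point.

-2.369 (inferior good)

ΔQ = 237.7 − 306 = -68.3; midpoint Q̄ = (306 + 237.7)/2 = 271.85.
ΔI = 99410 − 89400 = 10010; midpoint Ī = (89400 + 99410)/2 = 94405.
η = (ΔQ/Q̄) ÷ (ΔI/Ī) = (-68.3/271.85) ÷ (10010/94405) = -2.369.
η < 0 ⇒ inferior good.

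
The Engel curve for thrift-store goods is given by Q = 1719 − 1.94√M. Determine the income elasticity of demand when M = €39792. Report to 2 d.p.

At M = 39792: Q = 1332.010.
dQ/dM = -1.94/(2√M) = -0.00486266 at this income.
η = (dQ/dM)·(M/Q) = -0.00486266 × (39792/1332.010) = -0.15.

-0.15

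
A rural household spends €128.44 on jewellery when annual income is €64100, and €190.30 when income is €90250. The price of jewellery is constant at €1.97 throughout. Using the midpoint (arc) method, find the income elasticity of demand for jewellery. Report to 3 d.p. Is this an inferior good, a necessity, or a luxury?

With a constant price, Q₁ = 128.44/1.97 = 65.198 and Q₂ = 190.30/1.97 = 96.599 (equivalently, work directly with expenditure since P cancels).
Midpoint %ΔQ = (190.30 − 128.44)/159.37 = 0.38815; midpoint %ΔI = (90250 − 64100)/77175 = 0.33884.
η = 0.38815 / 0.33884 = 1.146.
η > 1 ⇒ luxury.

1.146 (luxury)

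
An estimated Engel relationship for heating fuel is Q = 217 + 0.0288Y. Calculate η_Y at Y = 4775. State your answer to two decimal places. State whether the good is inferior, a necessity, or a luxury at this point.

At Y = 4775: Q = 354.520.
dQ/dY = 0.0288.
η = (dQ/dY)·(Y/Q) = 0.0288 × (4775/354.520) = 0.39.
Since 0 < η < 1, the good is a necessity.

0.39 (necessity)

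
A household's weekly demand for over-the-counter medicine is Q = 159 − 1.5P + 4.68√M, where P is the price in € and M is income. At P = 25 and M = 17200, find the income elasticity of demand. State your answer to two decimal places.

At P = 25, M = 17200: Q = 735.276.
Holding P constant, ∂Q/∂M = 4.68/(2√M) = 0.0178423.
η_M = (∂Q/∂M)·(M/Q) = 0.0178423 × (17200/735.276) = 0.42.

0.42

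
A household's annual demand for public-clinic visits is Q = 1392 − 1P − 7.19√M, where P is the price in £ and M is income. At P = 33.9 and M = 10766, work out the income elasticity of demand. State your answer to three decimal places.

-0.609

At P = 33.9, M = 10766: Q = 612.070.
Holding P constant, ∂Q/∂M = -7.19/(2√M) = -0.0346475.
η_M = (∂Q/∂M)·(M/Q) = -0.0346475 × (10766/612.070) = -0.609.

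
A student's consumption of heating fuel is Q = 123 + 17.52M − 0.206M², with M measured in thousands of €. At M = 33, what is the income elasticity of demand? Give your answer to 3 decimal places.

At M = 33: Q = 476.8260.
dQ/dM = 17.52 − 0.412M = 3.92400.
η = (dQ/dM)·(M/Q) = 3.92400 × (33/476.8260) = 0.272.

0.272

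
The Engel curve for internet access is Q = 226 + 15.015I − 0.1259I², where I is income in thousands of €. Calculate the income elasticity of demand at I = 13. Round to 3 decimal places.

At I = 13: Q = 399.9179.
dQ/dI = 15.015 − 0.2518I = 11.74160.
η = (dQ/dI)·(I/Q) = 11.74160 × (13/399.9179) = 0.382.

0.382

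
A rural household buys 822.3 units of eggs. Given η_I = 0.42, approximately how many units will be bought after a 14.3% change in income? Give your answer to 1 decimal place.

%ΔQ ≈ η × %ΔI = 0.42 × 14.3% = 6.006%.
New Q ≈ 822.3 × (1 + 0.06006) = 871.7.

871.7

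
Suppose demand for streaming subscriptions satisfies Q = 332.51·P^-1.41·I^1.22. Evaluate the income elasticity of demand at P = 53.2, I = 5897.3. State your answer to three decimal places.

For a multiplicative demand Q = A·P^α·I^β, the income elasticity is β everywhere.
Here β = 1.22, so η = 1.220.

1.220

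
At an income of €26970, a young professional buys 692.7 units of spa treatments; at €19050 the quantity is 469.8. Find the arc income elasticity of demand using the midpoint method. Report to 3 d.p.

ΔQ = 469.8 − 692.7 = -222.9; midpoint Q̄ = (692.7 + 469.8)/2 = 581.25.
ΔI = 19050 − 26970 = -7920; midpoint Ī = (26970 + 19050)/2 = 23010.
η = (ΔQ/Q̄) ÷ (ΔI/Ī) = (-222.9/581.25) ÷ (-7920/23010) = 1.114.

1.114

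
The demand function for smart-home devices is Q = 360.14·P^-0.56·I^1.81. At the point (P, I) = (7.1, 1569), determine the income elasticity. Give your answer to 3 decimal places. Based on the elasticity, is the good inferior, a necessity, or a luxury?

1.810 (luxury)

For a multiplicative demand Q = A·P^α·I^β, the income elasticity is β everywhere.
Here β = 1.81, so η = 1.810.
Since η > 1, this is a luxury.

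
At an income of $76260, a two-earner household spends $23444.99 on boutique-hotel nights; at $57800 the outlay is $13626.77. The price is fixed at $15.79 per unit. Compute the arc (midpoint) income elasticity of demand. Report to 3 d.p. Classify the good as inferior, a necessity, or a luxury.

1.923 (luxury)

With a constant price, Q₁ = 23444.99/15.79 = 1484.800 and Q₂ = 13626.77/15.79 = 863.000 (equivalently, work directly with expenditure since P cancels).
Midpoint %ΔQ = (13626.77 − 23444.99)/18535.88 = -0.52969; midpoint %ΔI = (57800 − 76260)/67030 = -0.27540.
η = -0.52969 / -0.27540 = 1.923.
η > 1 ⇒ luxury.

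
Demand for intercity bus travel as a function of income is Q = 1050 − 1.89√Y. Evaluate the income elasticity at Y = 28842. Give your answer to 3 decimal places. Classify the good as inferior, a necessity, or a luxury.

-0.220 (inferior good)

At Y = 28842: Q = 729.023.
dQ/dY = -1.89/(2√Y) = -0.00556441 at this income.
η = (dQ/dY)·(Y/Q) = -0.00556441 × (28842/729.023) = -0.220.
Since η < 0, the good is an inferior good.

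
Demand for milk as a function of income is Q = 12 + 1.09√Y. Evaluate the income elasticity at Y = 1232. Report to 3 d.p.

0.381

At Y = 1232: Q = 50.259.
dQ/dY = 1.09/(2√Y) = 0.0155271 at this income.
η = (dQ/dY)·(Y/Q) = 0.0155271 × (1232/50.259) = 0.381.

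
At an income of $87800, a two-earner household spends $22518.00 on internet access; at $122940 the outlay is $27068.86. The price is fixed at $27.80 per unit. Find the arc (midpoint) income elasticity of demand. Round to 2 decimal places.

0.55

With a constant price, Q₁ = 22518.00/27.80 = 810.000 and Q₂ = 27068.86/27.80 = 973.700 (equivalently, work directly with expenditure since P cancels).
Midpoint %ΔQ = (27068.86 − 22518.00)/24793.43 = 0.18355; midpoint %ΔI = (122940 − 87800)/105370 = 0.33349.
η = 0.18355 / 0.33349 = 0.55.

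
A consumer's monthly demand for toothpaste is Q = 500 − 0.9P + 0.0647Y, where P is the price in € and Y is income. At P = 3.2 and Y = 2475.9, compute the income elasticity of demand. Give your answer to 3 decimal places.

0.244

At P = 3.2, Y = 2475.9: Q = 657.311.
Holding P constant, ∂Q/∂Y = 0.0647.
η_Y = (∂Q/∂Y)·(Y/Q) = 0.0647 × (2475.9/657.311) = 0.244.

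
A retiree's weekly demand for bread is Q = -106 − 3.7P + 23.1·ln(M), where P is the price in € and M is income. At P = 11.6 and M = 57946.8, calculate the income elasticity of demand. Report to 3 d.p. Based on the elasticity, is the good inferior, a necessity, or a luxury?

At P = 11.6, M = 57946.8: Q = 104.424.
Holding P constant, ∂Q/∂M = 23.1/M = 0.000398642.
η_M = (∂Q/∂M)·(M/Q) = 0.000398642 × (57946.8/104.424) = 0.221.
Since 0 < η < 1, this is a necessity.

0.221 (necessity)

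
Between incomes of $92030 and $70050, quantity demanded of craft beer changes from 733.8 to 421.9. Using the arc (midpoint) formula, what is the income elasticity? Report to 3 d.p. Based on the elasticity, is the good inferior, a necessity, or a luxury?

ΔQ = 421.9 − 733.8 = -311.9; midpoint Q̄ = (733.8 + 421.9)/2 = 577.85.
ΔI = 70050 − 92030 = -21980; midpoint Ī = (92030 + 70050)/2 = 81040.
η = (ΔQ/Q̄) ÷ (ΔI/Ī) = (-311.9/577.85) ÷ (-21980/81040) = 1.990.
η > 1 ⇒ luxury.

1.990 (luxury)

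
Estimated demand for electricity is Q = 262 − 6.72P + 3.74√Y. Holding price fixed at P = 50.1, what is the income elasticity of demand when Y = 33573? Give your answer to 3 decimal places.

At P = 50.1, Y = 33573: Q = 610.606.
Holding P constant, ∂Q/∂Y = 3.74/(2√Y) = 0.0102058.
η_Y = (∂Q/∂Y)·(Y/Q) = 0.0102058 × (33573/610.606) = 0.561.

0.561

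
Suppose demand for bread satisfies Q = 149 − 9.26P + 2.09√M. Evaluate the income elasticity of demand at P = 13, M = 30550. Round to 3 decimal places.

At P = 13, M = 30550: Q = 393.922.
Holding P constant, ∂Q/∂M = 2.09/(2√M) = 0.00597875.
η_M = (∂Q/∂M)·(M/Q) = 0.00597875 × (30550/393.922) = 0.464.

0.464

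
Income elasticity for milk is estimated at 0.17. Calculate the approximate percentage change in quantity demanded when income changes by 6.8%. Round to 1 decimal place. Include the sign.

%ΔQ ≈ η × %ΔI = 0.17 × 6.8% = 1.2%.

1.2%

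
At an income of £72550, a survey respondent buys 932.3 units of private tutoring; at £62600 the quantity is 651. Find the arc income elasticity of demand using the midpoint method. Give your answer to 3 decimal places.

2.413

ΔQ = 651 − 932.3 = -281.3; midpoint Q̄ = (932.3 + 651)/2 = 791.65.
ΔI = 62600 − 72550 = -9950; midpoint Ī = (72550 + 62600)/2 = 67575.
η = (ΔQ/Q̄) ÷ (ΔI/Ī) = (-281.3/791.65) ÷ (-9950/67575) = 2.413.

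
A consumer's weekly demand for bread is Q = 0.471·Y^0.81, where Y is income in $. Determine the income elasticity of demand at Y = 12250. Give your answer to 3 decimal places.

For Q = A·Y^β the income elasticity is constant and equal to β.
Here β = 0.81, so η = 0.810.

0.810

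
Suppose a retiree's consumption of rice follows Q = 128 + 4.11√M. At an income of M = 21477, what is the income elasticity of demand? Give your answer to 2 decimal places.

At M = 21477: Q = 730.322.
dQ/dM = 4.11/(2√M) = 0.0140225 at this income.
η = (dQ/dM)·(M/Q) = 0.0140225 × (21477/730.322) = 0.41.

0.41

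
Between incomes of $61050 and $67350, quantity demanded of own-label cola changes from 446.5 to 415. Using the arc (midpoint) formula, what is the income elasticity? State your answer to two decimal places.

ΔQ = 415 − 446.5 = -31.5; midpoint Q̄ = (446.5 + 415)/2 = 430.75.
ΔI = 67350 − 61050 = 6300; midpoint Ī = (61050 + 67350)/2 = 64200.
η = (ΔQ/Q̄) ÷ (ΔI/Ī) = (-31.5/430.75) ÷ (6300/64200) = -0.75.

-0.75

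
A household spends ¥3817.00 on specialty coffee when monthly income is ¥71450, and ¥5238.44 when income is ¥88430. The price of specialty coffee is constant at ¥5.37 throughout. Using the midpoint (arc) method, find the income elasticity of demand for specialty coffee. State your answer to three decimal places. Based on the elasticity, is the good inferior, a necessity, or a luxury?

With a constant price, Q₁ = 3817.00/5.37 = 710.801 and Q₂ = 5238.44/5.37 = 975.501 (equivalently, work directly with expenditure since P cancels).
Midpoint %ΔQ = (5238.44 − 3817.00)/4527.72 = 0.31394; midpoint %ΔI = (88430 − 71450)/79940 = 0.21241.
η = 0.31394 / 0.21241 = 1.478.
η > 1 ⇒ luxury.

1.478 (luxury)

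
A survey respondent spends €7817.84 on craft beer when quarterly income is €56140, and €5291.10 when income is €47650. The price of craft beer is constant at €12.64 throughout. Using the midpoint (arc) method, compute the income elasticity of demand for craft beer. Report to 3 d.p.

2.356

With a constant price, Q₁ = 7817.84/12.64 = 618.500 and Q₂ = 5291.10/12.64 = 418.600 (equivalently, work directly with expenditure since P cancels).
Midpoint %ΔQ = (5291.10 − 7817.84)/6554.47 = -0.38550; midpoint %ΔI = (47650 − 56140)/51895 = -0.16360.
η = -0.38550 / -0.16360 = 2.356.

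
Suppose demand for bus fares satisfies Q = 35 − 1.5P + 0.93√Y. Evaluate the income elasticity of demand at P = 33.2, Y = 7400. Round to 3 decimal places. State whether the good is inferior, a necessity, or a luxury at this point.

0.613 (necessity)

At P = 33.2, Y = 7400: Q = 65.202.
Holding P constant, ∂Q/∂Y = 0.93/(2√Y) = 0.00540552.
η_Y = (∂Q/∂Y)·(Y/Q) = 0.00540552 × (7400/65.202) = 0.613.
Since 0 < η < 1, this is a necessity.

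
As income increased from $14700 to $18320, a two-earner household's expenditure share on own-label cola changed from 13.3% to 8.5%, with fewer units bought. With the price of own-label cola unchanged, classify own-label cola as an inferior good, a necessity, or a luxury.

Quantity demanded falls as income rises, so η < 0.

inferior good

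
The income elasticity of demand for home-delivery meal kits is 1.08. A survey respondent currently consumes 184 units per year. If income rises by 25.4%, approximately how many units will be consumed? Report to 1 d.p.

234.5

%ΔQ ≈ η × %ΔI = 1.08 × 25.4% = 27.432%.
New Q ≈ 184 × (1 + 0.27432) = 234.5.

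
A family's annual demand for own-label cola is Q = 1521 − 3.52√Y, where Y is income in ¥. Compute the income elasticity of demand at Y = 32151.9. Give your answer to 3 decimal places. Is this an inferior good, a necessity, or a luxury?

At Y = 32151.9: Q = 889.831.
dQ/dY = -3.52/(2√Y) = -0.00981543 at this income.
η = (dQ/dY)·(Y/Q) = -0.00981543 × (32151.9/889.831) = -0.355.
Since η < 0, the good is an inferior good.

-0.355 (inferior good)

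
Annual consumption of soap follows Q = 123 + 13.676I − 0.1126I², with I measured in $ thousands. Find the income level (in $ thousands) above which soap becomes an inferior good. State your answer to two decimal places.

dQ/dI = 13.676 − 0.2252I.
The good is inferior where dQ/dI < 0. Setting dQ/dI = 0 gives I = 13.676 / 0.2252 = 60.73.

60.73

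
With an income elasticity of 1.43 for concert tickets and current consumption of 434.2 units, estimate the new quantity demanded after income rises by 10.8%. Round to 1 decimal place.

501.3

%ΔQ ≈ η × %ΔI = 1.43 × 10.8% = 15.444%.
New Q ≈ 434.2 × (1 + 0.15444) = 501.3.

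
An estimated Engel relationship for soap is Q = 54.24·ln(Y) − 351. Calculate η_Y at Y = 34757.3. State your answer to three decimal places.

At Y = 34757.3: Q = 216.141.
dQ/dY = 54.24/Y = 0.00156054 at this income.
η = (dQ/dY)·(Y/Q) = 0.00156054 × (34757.3/216.141) = 0.251.

0.251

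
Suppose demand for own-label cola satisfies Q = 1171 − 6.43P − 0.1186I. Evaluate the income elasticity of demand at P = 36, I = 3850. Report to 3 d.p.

At P = 36, I = 3850: Q = 482.910.
Holding P constant, ∂Q/∂I = −0.1186.
η_I = (∂Q/∂I)·(I/Q) = -0.1186 × (3850/482.910) = -0.946.

-0.946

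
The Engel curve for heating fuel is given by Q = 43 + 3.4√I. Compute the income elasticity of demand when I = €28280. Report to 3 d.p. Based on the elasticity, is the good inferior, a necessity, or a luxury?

0.465 (necessity)

At I = 28280: Q = 614.766.
dQ/dI = 3.4/(2√I) = 0.010109 at this income.
η = (dQ/dI)·(I/Q) = 0.010109 × (28280/614.766) = 0.465.
Since 0 < η < 1, the good is a necessity.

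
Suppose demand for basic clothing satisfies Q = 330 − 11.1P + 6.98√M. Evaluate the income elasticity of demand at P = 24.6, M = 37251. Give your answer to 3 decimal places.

0.480

At P = 24.6, M = 37251: Q = 1404.116.
Holding P constant, ∂Q/∂M = 6.98/(2√M) = 0.0180824.
η_M = (∂Q/∂M)·(M/Q) = 0.0180824 × (37251/1404.116) = 0.480.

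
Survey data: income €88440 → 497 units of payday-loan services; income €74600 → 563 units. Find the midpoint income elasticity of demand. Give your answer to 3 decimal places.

-0.733

ΔQ = 563 − 497 = 66; midpoint Q̄ = (497 + 563)/2 = 530.
ΔI = 74600 − 88440 = -13840; midpoint Ī = (88440 + 74600)/2 = 81520.
η = (ΔQ/Q̄) ÷ (ΔI/Ī) = (66/530) ÷ (-13840/81520) = -0.733.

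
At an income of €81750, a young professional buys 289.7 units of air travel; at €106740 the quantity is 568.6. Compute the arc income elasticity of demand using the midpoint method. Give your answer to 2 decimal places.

2.45

ΔQ = 568.6 − 289.7 = 278.9; midpoint Q̄ = (289.7 + 568.6)/2 = 429.15.
ΔI = 106740 − 81750 = 24990; midpoint Ī = (81750 + 106740)/2 = 94245.
η = (ΔQ/Q̄) ÷ (ΔI/Ī) = (278.9/429.15) ÷ (24990/94245) = 2.45.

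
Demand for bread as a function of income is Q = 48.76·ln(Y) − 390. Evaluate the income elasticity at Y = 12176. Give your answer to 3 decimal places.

At Y = 12176: Q = 68.696.
dQ/dY = 48.76/Y = 0.0040046 at this income.
η = (dQ/dY)·(Y/Q) = 0.0040046 × (12176/68.696) = 0.710.

0.710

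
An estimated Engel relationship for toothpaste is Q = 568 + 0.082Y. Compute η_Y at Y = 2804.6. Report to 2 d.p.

0.29

At Y = 2804.6: Q = 797.977.
dQ/dY = 0.082.
η = (dQ/dY)·(Y/Q) = 0.082 × (2804.6/797.977) = 0.29.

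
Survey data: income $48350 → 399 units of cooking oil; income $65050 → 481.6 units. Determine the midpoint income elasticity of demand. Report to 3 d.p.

0.637

ΔQ = 481.6 − 399 = 82.6; midpoint Q̄ = (399 + 481.6)/2 = 440.3.
ΔI = 65050 − 48350 = 16700; midpoint Ī = (48350 + 65050)/2 = 56700.
η = (ΔQ/Q̄) ÷ (ΔI/Ī) = (82.6/440.3) ÷ (16700/56700) = 0.637.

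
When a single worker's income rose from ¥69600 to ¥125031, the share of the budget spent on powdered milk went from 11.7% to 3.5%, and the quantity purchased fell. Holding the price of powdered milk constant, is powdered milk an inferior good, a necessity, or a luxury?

inferior good

Quantity demanded falls as income rises, so η < 0.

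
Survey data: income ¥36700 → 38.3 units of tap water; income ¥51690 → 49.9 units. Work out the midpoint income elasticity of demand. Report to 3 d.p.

ΔQ = 49.9 − 38.3 = 11.6; midpoint Q̄ = (38.3 + 49.9)/2 = 44.1.
ΔI = 51690 − 36700 = 14990; midpoint Ī = (36700 + 51690)/2 = 44195.
η = (ΔQ/Q̄) ÷ (ΔI/Ī) = (11.6/44.1) ÷ (14990/44195) = 0.776.

0.776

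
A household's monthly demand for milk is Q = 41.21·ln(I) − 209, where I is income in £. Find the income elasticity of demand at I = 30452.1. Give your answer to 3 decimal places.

0.190

At I = 30452.1: Q = 216.448.
dQ/dI = 41.21/I = 0.00135327 at this income.
η = (dQ/dI)·(I/Q) = 0.00135327 × (30452.1/216.448) = 0.190.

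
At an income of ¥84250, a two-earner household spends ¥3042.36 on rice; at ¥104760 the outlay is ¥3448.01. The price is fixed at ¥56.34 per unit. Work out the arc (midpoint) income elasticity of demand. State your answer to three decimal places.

With a constant price, Q₁ = 3042.36/56.34 = 54.000 and Q₂ = 3448.01/56.34 = 61.200 (equivalently, work directly with expenditure since P cancels).
Midpoint %ΔQ = (3448.01 − 3042.36)/3245.19 = 0.12500; midpoint %ΔI = (104760 − 84250)/94505 = 0.21703.
η = 0.12500 / 0.21703 = 0.576.

0.576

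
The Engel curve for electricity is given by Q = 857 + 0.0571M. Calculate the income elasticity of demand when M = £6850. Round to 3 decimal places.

0.313

At M = 6850: Q = 1248.135.
dQ/dM = 0.0571.
η = (dQ/dM)·(M/Q) = 0.0571 × (6850/1248.135) = 0.313.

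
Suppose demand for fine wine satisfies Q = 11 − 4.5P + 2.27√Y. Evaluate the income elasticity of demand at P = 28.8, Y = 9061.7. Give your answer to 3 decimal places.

At P = 28.8, Y = 9061.7: Q = 97.488.
Holding P constant, ∂Q/∂Y = 2.27/(2√Y) = 0.0119232.
η_Y = (∂Q/∂Y)·(Y/Q) = 0.0119232 × (9061.7/97.488) = 1.108.

1.108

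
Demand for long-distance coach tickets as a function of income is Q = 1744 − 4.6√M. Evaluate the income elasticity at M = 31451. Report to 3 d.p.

At M = 31451: Q = 928.216.
dQ/dM = -4.6/(2√M) = -0.0129691 at this income.
η = (dQ/dM)·(M/Q) = -0.0129691 × (31451/928.216) = -0.439.

-0.439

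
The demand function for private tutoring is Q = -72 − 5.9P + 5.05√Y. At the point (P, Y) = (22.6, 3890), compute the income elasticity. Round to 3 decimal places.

1.437

At P = 22.6, Y = 3890: Q = 109.628.
Holding P constant, ∂Q/∂Y = 5.05/(2√Y) = 0.0404843.
η_Y = (∂Q/∂Y)·(Y/Q) = 0.0404843 × (3890/109.628) = 1.437.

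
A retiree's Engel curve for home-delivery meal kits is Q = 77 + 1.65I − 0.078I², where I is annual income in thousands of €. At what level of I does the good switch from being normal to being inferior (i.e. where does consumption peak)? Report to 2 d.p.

dQ/dI = 1.65 − 0.156I.
The good is inferior where dQ/dI < 0. Setting dQ/dI = 0 gives I = 1.65 / 0.156 = 10.58.

10.58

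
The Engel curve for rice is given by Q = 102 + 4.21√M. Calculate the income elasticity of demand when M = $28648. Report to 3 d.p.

0.437

At M = 28648: Q = 814.573.
dQ/dM = 4.21/(2√M) = 0.0124367 at this income.
η = (dQ/dM)·(M/Q) = 0.0124367 × (28648/814.573) = 0.437.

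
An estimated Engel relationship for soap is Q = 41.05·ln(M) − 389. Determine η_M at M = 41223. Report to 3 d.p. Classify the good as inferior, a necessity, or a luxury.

At M = 41223: Q = 47.228.
dQ/dM = 41.05/M = 0.000995803 at this income.
η = (dQ/dM)·(M/Q) = 0.000995803 × (41223/47.228) = 0.869.
Since 0 < η < 1, the good is a necessity.

0.869 (necessity)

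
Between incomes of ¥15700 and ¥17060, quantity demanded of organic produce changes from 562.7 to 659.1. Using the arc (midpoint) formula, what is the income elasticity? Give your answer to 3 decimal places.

1.901

ΔQ = 659.1 − 562.7 = 96.4; midpoint Q̄ = (562.7 + 659.1)/2 = 610.9.
ΔI = 17060 − 15700 = 1360; midpoint Ī = (15700 + 17060)/2 = 16380.
η = (ΔQ/Q̄) ÷ (ΔI/Ī) = (96.4/610.9) ÷ (1360/16380) = 1.901.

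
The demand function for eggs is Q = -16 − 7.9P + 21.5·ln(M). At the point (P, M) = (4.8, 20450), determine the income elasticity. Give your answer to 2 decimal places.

0.13

At P = 4.8, M = 20450: Q = 159.483.
Holding P constant, ∂Q/∂M = 21.5/M = 0.00105134.
η_M = (∂Q/∂M)·(M/Q) = 0.00105134 × (20450/159.483) = 0.13.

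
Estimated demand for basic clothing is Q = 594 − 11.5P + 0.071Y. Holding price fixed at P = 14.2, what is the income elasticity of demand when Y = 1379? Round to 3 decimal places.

At P = 14.2, Y = 1379: Q = 528.609.
Holding P constant, ∂Q/∂Y = 0.071.
η_Y = (∂Q/∂Y)·(Y/Q) = 0.071 × (1379/528.609) = 0.185.

0.185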